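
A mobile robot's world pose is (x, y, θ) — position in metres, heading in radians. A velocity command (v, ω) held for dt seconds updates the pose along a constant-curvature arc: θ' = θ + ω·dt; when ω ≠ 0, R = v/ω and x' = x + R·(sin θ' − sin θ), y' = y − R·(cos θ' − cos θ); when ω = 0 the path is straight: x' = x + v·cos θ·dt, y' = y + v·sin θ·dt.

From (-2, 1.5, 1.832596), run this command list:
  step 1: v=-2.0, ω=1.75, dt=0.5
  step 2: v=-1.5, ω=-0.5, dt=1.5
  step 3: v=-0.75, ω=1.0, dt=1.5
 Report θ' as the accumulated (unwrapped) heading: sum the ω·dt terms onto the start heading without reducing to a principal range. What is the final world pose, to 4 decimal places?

step 1: θ'=2.7076 (R=-1.1429) → pose (-1.3767, 0.7589, 2.7076)
step 2: θ'=1.9576 (R=3.0000) → pose (0.1402, -0.8313, 1.9576)
step 3: θ'=3.4576 (R=-0.7500) → pose (1.0679, -1.2613, 3.4576)

(1.0679, -1.2613, 3.4576)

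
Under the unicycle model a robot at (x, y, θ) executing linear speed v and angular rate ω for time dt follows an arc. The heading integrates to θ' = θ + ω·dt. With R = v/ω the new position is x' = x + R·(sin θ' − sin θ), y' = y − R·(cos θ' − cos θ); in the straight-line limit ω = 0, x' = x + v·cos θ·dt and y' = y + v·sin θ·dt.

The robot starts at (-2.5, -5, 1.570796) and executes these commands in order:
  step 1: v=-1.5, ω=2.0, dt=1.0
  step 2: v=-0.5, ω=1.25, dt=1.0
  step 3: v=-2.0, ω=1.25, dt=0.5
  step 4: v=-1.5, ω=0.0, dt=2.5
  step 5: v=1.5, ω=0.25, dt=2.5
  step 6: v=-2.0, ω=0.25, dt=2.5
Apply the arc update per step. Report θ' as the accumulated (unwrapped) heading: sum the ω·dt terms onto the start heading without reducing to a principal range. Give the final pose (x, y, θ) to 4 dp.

step 1: θ'=3.5708 (R=-0.7500) → pose (-1.4379, -5.6820, 3.5708)
step 2: θ'=4.8208 (R=-0.4000) → pose (-1.2067, -5.2750, 4.8208)
step 3: θ'=5.4458 (R=-1.6000) → pose (-1.6087, -4.3770, 5.4458)
step 4: θ'=5.4458 (straight) → pose (-4.1189, -1.5912, 5.4458)
step 5: θ'=6.0708 (R=6.0000) → pose (-0.9263, -3.4399, 6.0708)
step 6: θ'=6.6958 (R=-8.0000) → pose (-5.8207, -3.9315, 6.6958)

(-5.8207, -3.9315, 6.6958)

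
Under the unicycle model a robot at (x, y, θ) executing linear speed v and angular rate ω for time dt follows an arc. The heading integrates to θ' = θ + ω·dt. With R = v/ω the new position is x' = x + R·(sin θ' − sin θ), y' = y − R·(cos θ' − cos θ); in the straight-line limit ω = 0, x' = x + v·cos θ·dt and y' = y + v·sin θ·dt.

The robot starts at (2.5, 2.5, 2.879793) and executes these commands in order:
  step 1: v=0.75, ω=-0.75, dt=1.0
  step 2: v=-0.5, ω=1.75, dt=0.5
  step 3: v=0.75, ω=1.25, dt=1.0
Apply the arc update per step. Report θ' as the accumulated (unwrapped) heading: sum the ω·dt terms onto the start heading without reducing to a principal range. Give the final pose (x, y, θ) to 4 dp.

step 1: θ'=2.1298 (R=-1.0000) → pose (1.9110, 2.9356, 2.1298)
step 2: θ'=3.0048 (R=-0.2857) → pose (2.1143, 2.8041, 3.0048)
step 3: θ'=4.2548 (R=0.6000) → pose (1.4942, 2.4748, 4.2548)

(1.4942, 2.4748, 4.2548)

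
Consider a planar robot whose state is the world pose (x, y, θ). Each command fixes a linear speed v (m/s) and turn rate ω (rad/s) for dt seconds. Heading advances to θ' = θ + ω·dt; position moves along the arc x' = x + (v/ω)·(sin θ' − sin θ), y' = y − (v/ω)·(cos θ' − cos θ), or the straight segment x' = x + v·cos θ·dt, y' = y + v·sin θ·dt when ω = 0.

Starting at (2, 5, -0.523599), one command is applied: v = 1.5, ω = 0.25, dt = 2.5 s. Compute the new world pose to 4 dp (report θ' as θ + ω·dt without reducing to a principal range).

θ' = -0.5236 + 0.25·2.5 = 0.1014
R = v/ω = 1.5/0.25 = 6.0000
x' = 2 + 6.0000·(sin 0.1014 − sin -0.5236) = 5.6074
y' = 5 − 6.0000·(cos 0.1014 − cos -0.5236) = 4.2270

(5.6074, 4.2270, 0.1014)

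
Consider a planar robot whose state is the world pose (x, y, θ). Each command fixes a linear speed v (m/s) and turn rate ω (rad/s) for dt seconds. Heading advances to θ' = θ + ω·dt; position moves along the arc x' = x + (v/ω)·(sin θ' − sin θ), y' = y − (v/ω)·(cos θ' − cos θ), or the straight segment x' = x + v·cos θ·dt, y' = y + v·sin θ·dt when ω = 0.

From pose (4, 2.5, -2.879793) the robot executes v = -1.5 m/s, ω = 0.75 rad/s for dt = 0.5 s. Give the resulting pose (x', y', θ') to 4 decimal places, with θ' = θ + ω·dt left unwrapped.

θ' = -2.8798 + 0.75·0.5 = -2.5048
R = v/ω = -1.5/0.75 = -2.0000
x' = 4 + -2.0000·(sin -2.5048 − sin -2.8798) = 4.6716
y' = 2.5 − -2.0000·(cos -2.5048 − cos -2.8798) = 2.8238

(4.6716, 2.8238, -2.5048)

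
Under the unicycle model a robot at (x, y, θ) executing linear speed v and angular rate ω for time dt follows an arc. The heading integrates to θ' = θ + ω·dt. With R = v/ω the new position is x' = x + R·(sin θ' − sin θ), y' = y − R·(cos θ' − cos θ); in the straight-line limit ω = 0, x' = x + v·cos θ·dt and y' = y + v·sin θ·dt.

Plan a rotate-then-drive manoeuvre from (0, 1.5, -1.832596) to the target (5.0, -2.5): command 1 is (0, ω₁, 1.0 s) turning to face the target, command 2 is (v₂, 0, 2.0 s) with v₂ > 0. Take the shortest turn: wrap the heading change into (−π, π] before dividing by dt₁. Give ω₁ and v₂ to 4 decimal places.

ω₁ = 1.1579, v₂ = 3.2016

heading to target = atan2(-2.5−1.5, 5−0) = -0.6747
Δθ = wrap(-0.6747 − -1.8326) = 1.1579; ω₁ = Δθ/dt₁ = 1.1579
distance = √((5−0)² + (-2.5−1.5)²) = 6.4031; v₂ = distance/dt₂ = 3.2016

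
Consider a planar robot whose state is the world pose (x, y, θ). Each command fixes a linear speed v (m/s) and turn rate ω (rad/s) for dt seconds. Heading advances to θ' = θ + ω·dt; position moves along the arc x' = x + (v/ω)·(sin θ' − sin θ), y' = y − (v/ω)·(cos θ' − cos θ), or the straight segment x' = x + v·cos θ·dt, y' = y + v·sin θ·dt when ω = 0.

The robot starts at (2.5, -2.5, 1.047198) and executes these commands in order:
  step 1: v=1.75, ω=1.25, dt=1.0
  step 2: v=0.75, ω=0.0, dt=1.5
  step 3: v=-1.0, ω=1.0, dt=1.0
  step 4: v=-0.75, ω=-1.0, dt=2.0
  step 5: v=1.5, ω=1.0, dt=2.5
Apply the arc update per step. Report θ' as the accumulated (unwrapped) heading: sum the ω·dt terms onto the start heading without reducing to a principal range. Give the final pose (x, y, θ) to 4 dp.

step 1: θ'=2.2972 (R=1.4000) → pose (2.3342, -0.8701, 2.2972)
step 2: θ'=2.2972 (straight) → pose (1.5870, -0.0291, 2.2972)
step 3: θ'=3.2972 (R=-1.0000) → pose (2.4895, -0.3529, 3.2972)
step 4: θ'=1.2972 (R=0.7500) → pose (3.3278, -1.2964, 1.2972)
step 5: θ'=3.7972 (R=1.5000) → pose (0.9692, 0.2979, 3.7972)

(0.9692, 0.2979, 3.7972)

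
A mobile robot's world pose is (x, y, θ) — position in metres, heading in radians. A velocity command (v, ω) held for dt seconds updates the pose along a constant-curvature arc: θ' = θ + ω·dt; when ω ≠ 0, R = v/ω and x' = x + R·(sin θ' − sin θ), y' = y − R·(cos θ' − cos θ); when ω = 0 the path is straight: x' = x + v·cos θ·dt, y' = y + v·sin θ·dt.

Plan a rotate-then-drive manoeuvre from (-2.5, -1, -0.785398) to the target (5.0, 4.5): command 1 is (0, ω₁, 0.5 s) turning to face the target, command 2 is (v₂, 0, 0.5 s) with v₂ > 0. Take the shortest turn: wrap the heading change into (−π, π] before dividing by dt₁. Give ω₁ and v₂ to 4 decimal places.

heading to target = atan2(4.5−-1, 5−-2.5) = 0.6327
Δθ = wrap(0.6327 − -0.7854) = 1.4181; ω₁ = Δθ/dt₁ = 2.8363
distance = √((5−-2.5)² + (4.5−-1)²) = 9.3005; v₂ = distance/dt₂ = 18.6011

ω₁ = 2.8363, v₂ = 18.6011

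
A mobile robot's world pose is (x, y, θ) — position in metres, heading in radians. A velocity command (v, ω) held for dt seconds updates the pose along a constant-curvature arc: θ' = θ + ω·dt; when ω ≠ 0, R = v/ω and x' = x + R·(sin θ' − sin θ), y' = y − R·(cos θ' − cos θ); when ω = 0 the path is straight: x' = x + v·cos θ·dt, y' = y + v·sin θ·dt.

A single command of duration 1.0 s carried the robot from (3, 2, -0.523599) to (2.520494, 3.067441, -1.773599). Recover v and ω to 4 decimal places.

v = -1.2500, ω = -1.2500

Δθ = -1.773599 − -0.523599 = -1.250000
ω = Δθ/dt = -1.250000/1.0 = -1.2500
R = −Δy/(cos θ' − cos θ) = 1.0000
v = R·ω = 1.0000·-1.2500 = -1.2500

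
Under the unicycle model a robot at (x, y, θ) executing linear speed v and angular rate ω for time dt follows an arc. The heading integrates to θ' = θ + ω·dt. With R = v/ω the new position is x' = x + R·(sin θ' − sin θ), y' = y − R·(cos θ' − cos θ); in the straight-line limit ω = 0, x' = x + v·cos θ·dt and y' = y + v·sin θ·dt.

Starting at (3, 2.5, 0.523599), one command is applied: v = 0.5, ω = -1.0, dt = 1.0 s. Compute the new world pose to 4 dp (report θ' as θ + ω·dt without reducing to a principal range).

θ' = 0.5236 + -1.0·1.0 = -0.4764
R = v/ω = 0.5/-1.0 = -0.5000
x' = 3 + -0.5000·(sin -0.4764 − sin 0.5236) = 3.4793
y' = 2.5 − -0.5000·(cos -0.4764 − cos 0.5236) = 2.5113

(3.4793, 2.5113, -0.4764)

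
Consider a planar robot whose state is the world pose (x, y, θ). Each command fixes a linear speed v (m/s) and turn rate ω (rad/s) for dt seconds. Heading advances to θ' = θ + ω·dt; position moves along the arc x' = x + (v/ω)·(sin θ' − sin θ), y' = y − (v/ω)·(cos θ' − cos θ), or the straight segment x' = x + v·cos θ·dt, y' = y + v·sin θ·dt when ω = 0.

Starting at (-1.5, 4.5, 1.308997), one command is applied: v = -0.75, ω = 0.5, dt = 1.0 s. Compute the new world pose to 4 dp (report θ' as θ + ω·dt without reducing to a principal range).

(-1.5088, 3.7578, 1.8090)

θ' = 1.3090 + 0.5·1.0 = 1.8090
R = v/ω = -0.75/0.5 = -1.5000
x' = -1.5 + -1.5000·(sin 1.8090 − sin 1.3090) = -1.5088
y' = 4.5 − -1.5000·(cos 1.8090 − cos 1.3090) = 3.7578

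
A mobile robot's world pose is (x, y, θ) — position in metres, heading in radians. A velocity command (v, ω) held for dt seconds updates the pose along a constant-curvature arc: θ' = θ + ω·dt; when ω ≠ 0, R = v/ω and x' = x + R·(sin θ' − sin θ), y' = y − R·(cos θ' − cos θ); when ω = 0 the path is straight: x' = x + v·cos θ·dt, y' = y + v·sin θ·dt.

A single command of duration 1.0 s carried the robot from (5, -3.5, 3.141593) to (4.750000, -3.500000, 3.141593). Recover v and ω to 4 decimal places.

v = 0.2500, ω = 0.0000

Δθ = 3.141593 − 3.141593 = 0.000000
ω = Δθ/dt = 0.000000/1.0 = 0.0000
ω = 0 → v = (Δx·cos θ + Δy·sin θ)/dt = 0.2500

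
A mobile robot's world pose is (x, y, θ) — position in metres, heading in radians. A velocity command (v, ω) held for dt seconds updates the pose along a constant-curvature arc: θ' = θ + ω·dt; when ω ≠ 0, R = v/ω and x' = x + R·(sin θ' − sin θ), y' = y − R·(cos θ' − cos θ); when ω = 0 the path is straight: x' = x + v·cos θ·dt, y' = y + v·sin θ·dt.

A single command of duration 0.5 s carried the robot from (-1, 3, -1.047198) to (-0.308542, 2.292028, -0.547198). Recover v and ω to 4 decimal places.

Δθ = -0.547198 − -1.047198 = 0.500000
ω = Δθ/dt = 0.500000/0.5 = 1.0000
R = −Δy/(cos θ' − cos θ) = 2.0000
v = R·ω = 2.0000·1.0000 = 2.0000

v = 2.0000, ω = 1.0000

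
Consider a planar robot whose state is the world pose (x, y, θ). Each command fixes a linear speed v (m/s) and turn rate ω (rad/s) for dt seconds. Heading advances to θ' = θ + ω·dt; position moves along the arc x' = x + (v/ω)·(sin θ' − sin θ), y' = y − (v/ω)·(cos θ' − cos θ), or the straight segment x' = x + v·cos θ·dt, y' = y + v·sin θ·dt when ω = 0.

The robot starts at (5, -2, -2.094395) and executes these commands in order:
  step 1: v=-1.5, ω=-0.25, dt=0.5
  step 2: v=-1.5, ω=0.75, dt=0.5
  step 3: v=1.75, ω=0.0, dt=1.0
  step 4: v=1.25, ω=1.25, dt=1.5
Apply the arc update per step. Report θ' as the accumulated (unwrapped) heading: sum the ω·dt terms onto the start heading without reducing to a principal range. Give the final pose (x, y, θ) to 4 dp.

step 1: θ'=-2.2194 (R=6.0000) → pose (5.4146, -1.3756, -2.2194)
step 2: θ'=-1.8444 (R=-2.0000) → pose (5.7463, -0.7078, -1.8444)
step 3: θ'=-1.8444 (straight) → pose (5.2735, -2.3927, -1.8444)
step 4: θ'=0.0306 (R=1.0000) → pose (6.2669, -3.6625, 0.0306)

(6.2669, -3.6625, 0.0306)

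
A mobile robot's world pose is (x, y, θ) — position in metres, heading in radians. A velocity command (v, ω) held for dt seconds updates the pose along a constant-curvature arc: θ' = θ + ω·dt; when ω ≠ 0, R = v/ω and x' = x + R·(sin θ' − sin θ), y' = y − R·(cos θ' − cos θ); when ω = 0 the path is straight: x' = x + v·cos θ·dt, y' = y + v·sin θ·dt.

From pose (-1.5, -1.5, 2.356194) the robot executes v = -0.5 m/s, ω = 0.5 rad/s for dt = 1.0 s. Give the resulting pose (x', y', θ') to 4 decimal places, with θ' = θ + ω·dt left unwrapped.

θ' = 2.3562 + 0.5·1.0 = 2.8562
R = v/ω = -0.5/0.5 = -1.0000
x' = -1.5 + -1.0000·(sin 2.8562 − sin 2.3562) = -1.0744
y' = -1.5 − -1.0000·(cos 2.8562 − cos 2.3562) = -1.7524

(-1.0744, -1.7524, 2.8562)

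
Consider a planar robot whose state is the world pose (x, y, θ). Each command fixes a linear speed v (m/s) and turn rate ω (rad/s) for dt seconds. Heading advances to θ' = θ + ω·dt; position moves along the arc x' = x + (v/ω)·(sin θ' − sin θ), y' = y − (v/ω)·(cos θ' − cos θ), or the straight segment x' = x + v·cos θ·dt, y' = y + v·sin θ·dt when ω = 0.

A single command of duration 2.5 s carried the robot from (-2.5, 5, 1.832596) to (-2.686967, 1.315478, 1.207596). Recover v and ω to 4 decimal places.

Δθ = 1.207596 − 1.832596 = -0.625000
ω = Δθ/dt = -0.625000/2.5 = -0.2500
R = −Δy/(cos θ' − cos θ) = 6.0000
v = R·ω = 6.0000·-0.2500 = -1.5000

v = -1.5000, ω = -0.2500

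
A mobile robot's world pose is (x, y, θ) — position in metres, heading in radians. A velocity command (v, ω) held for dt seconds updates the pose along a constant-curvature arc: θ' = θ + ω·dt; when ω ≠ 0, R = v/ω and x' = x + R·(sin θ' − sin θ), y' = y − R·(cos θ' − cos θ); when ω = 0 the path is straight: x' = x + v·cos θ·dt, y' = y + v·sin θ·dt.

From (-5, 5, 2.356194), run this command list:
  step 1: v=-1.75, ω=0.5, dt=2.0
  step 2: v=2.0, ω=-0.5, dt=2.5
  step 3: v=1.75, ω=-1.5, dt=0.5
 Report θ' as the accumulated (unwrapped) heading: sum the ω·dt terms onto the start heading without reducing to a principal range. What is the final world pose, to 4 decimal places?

(-6.2084, 6.7663, 1.3562)

step 1: θ'=3.3562 (R=-3.5000) → pose (-1.7798, 4.0552, 3.3562)
step 2: θ'=2.1062 (R=-4.0000) → pose (-6.0719, 5.9227, 2.1062)
step 3: θ'=1.3562 (R=-1.1667) → pose (-6.2084, 6.7663, 1.3562)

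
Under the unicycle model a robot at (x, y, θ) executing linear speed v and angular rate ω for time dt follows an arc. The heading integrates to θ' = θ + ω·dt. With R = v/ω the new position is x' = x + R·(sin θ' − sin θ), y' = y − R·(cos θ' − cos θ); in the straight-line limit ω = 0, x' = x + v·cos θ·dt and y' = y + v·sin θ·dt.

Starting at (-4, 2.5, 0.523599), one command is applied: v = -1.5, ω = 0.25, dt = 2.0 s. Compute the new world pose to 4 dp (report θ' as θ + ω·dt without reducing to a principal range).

θ' = 0.5236 + 0.25·2.0 = 1.0236
R = v/ω = -1.5/0.25 = -6.0000
x' = -4 + -6.0000·(sin 1.0236 − sin 0.5236) = -6.1239
y' = 2.5 − -6.0000·(cos 1.0236 − cos 0.5236) = 0.4256

(-6.1239, 0.4256, 1.0236)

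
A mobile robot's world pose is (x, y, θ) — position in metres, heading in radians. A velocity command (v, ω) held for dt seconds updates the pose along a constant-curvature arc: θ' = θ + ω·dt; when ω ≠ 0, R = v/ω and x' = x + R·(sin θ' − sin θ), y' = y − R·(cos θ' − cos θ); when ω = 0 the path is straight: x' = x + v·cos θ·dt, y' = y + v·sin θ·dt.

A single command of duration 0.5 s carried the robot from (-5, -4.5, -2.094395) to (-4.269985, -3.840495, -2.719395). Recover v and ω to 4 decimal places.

v = -2.0000, ω = -1.2500

Δθ = -2.719395 − -2.094395 = -0.625000
ω = Δθ/dt = -0.625000/0.5 = -1.2500
R = Δx/(sin θ' − sin θ) = 1.6000
v = R·ω = 1.6000·-1.2500 = -2.0000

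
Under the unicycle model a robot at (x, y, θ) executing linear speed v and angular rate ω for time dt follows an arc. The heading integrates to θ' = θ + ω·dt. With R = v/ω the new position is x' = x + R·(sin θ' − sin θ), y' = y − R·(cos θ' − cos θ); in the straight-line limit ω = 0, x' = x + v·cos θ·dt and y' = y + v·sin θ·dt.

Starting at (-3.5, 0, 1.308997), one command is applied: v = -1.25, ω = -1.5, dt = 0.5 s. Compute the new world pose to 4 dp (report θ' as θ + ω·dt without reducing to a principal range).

θ' = 1.3090 + -1.5·0.5 = 0.5590
R = v/ω = -1.25/-1.5 = 0.8333
x' = -3.5 + 0.8333·(sin 0.5590 − sin 1.3090) = -3.8630
y' = 0 − 0.8333·(cos 0.5590 − cos 1.3090) = -0.4908

(-3.8630, -0.4908, 0.5590)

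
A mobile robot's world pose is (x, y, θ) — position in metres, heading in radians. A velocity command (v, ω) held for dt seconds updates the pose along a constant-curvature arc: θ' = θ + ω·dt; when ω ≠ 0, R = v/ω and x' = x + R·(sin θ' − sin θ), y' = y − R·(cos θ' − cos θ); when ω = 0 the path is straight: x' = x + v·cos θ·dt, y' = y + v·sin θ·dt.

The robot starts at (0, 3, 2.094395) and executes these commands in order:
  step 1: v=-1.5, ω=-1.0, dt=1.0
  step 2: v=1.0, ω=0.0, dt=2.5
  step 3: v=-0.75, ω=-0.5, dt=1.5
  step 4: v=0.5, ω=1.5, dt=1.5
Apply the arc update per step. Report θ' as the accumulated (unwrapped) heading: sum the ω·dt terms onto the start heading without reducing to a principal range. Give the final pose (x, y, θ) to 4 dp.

(0.4148, 3.6581, 2.5944)

step 1: θ'=1.0944 (R=1.5000) → pose (0.0339, 1.5621, 1.0944)
step 2: θ'=1.0944 (straight) → pose (1.1804, 3.7838, 1.0944)
step 3: θ'=0.3444 (R=1.5000) → pose (0.3539, 3.0597, 0.3444)
step 4: θ'=2.5944 (R=0.3333) → pose (0.4148, 3.6581, 2.5944)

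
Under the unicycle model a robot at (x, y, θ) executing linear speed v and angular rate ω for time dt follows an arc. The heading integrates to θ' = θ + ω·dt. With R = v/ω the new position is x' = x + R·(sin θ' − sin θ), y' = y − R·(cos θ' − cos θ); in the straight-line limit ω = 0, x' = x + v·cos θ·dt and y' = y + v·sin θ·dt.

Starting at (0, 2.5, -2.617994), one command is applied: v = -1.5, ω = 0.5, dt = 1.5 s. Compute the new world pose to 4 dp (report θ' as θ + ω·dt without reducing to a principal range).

θ' = -2.6180 + 0.5·1.5 = -1.8680
R = v/ω = -1.5/0.5 = -3.0000
x' = 0 + -3.0000·(sin -1.8680 − sin -2.6180) = 1.3685
y' = 2.5 − -3.0000·(cos -1.8680 − cos -2.6180) = 4.2196

(1.3685, 4.2196, -1.8680)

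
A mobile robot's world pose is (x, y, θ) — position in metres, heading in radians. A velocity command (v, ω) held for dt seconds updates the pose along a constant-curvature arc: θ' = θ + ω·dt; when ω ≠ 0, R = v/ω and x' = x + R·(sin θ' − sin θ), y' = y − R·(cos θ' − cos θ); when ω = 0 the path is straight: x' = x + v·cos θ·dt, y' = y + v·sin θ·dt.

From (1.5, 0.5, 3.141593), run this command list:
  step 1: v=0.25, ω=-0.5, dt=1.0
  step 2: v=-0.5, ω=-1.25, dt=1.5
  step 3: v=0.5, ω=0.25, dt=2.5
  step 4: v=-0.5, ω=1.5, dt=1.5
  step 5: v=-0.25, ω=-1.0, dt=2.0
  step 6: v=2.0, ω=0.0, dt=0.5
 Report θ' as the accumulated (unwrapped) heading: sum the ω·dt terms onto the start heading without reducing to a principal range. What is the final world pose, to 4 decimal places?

step 1: θ'=2.6416 (R=-0.5000) → pose (1.2603, 0.5612, 2.6416)
step 2: θ'=0.7666 (R=0.4000) → pose (1.3460, -0.0779, 0.7666)
step 3: θ'=1.3916 (R=2.0000) → pose (1.9266, 1.0061, 1.3916)
step 4: θ'=3.6416 (R=-0.3333) → pose (2.4144, 0.6542, 3.6416)
step 5: θ'=1.6416 (R=0.2500) → pose (2.7836, 0.4525, 1.6416)
step 6: θ'=1.6416 (straight) → pose (2.7129, 1.4500, 1.6416)

(2.7129, 1.4500, 1.6416)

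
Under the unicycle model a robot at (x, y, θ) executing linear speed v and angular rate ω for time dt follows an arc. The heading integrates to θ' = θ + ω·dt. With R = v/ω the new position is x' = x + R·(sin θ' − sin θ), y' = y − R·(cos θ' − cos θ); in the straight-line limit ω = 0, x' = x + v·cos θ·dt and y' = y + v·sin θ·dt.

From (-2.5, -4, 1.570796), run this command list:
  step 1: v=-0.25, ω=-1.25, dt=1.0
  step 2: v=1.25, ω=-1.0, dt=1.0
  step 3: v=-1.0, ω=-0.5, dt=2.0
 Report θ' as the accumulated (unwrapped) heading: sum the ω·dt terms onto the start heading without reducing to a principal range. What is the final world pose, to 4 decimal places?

(-2.1895, -2.6309, -1.6792)

step 1: θ'=0.3208 (R=0.2000) → pose (-2.6369, -4.1898, 0.3208)
step 2: θ'=-0.6792 (R=-1.2500) → pose (-1.4576, -4.4034, -0.6792)
step 3: θ'=-1.6792 (R=2.0000) → pose (-2.1895, -2.6309, -1.6792)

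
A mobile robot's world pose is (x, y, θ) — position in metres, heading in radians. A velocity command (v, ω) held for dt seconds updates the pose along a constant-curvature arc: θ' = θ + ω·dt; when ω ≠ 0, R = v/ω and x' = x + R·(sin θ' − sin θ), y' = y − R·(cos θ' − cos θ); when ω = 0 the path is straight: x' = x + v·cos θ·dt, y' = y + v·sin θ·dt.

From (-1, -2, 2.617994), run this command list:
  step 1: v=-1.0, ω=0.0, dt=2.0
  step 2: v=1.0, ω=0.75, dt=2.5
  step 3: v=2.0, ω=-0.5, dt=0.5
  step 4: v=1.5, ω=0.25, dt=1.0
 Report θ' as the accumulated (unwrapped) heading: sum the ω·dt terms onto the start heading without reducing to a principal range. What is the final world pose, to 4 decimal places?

(-2.0779, -6.2116, 4.4930)

step 1: θ'=2.6180 (straight) → pose (0.7321, -3.0000, 2.6180)
step 2: θ'=4.4930 (R=1.3333) → pose (-1.2360, -3.8645, 4.4930)
step 3: θ'=4.2430 (R=-4.0000) → pose (-1.5727, -4.8033, 4.2430)
step 4: θ'=4.4930 (R=6.0000) → pose (-2.0779, -6.2116, 4.4930)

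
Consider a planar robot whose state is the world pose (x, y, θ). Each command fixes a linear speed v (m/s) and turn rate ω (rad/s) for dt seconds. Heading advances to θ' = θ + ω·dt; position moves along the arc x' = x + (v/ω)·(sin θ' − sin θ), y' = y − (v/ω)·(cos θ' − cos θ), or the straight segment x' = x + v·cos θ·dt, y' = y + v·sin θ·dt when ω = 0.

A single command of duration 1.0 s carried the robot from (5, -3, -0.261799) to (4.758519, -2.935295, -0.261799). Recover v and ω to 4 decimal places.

Δθ = -0.261799 − -0.261799 = 0.000000
ω = Δθ/dt = 0.000000/1.0 = 0.0000
ω = 0 → v = (Δx·cos θ + Δy·sin θ)/dt = -0.2500

v = -0.2500, ω = 0.0000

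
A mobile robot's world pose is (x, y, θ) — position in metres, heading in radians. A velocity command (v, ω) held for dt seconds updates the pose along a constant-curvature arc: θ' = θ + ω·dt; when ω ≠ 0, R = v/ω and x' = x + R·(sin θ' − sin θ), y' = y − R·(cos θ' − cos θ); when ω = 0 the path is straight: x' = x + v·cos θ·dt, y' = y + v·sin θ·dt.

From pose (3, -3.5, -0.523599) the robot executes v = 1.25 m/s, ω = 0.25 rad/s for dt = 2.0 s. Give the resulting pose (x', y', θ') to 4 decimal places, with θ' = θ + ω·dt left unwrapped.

θ' = -0.5236 + 0.25·2.0 = -0.0236
R = v/ω = 1.25/0.25 = 5.0000
x' = 3 + 5.0000·(sin -0.0236 − sin -0.5236) = 5.3820
y' = -3.5 − 5.0000·(cos -0.0236 − cos -0.5236) = -4.1685

(5.3820, -4.1685, -0.0236)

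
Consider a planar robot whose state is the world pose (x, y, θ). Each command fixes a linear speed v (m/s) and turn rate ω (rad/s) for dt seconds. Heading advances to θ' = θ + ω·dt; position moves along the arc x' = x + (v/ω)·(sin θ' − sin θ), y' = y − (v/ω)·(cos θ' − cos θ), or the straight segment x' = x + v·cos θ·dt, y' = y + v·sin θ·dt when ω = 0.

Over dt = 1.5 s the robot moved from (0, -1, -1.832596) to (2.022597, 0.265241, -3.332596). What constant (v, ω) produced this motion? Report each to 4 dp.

v = -1.7500, ω = -1.0000

Δθ = -3.332596 − -1.832596 = -1.500000
ω = Δθ/dt = -1.500000/1.5 = -1.0000
R = Δx/(sin θ' − sin θ) = 1.7500
v = R·ω = 1.7500·-1.0000 = -1.7500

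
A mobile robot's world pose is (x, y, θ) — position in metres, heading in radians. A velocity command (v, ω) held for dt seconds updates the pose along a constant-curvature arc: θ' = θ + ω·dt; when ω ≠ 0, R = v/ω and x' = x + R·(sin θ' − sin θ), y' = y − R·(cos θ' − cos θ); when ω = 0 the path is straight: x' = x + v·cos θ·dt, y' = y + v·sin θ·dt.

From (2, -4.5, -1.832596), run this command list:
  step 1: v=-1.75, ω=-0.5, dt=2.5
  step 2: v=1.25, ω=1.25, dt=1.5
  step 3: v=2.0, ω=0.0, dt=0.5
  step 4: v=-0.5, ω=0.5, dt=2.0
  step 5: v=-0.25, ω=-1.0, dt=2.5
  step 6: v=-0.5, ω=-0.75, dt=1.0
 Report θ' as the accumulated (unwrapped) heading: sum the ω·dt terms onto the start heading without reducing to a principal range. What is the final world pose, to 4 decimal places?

step 1: θ'=-3.0826 (R=3.5000) → pose (5.1744, -1.9120, -3.0826)
step 2: θ'=-1.2076 (R=1.0000) → pose (4.2986, -3.2655, -1.2076)
step 3: θ'=-1.2076 (straight) → pose (4.6538, -4.2002, -1.2076)
step 4: θ'=-0.2076 (R=-1.0000) → pose (3.9252, -3.5770, -0.2076)
step 5: θ'=-2.7076 (R=0.2500) → pose (3.8716, -3.1055, -2.7076)
step 6: θ'=-3.4576 (R=0.6667) → pose (4.3591, -3.0767, -3.4576)

(4.3591, -3.0767, -3.4576)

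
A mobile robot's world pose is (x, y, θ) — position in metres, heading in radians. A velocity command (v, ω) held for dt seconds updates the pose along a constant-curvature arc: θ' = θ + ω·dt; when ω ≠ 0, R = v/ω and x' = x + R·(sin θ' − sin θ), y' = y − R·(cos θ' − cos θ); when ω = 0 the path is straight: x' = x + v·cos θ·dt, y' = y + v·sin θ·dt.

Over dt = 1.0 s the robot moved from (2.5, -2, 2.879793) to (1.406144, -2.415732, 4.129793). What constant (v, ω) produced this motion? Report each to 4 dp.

v = 1.2500, ω = 1.2500

Δθ = 4.129793 − 2.879793 = 1.250000
ω = Δθ/dt = 1.250000/1.0 = 1.2500
R = Δx/(sin θ' − sin θ) = 1.0000
v = R·ω = 1.0000·1.2500 = 1.2500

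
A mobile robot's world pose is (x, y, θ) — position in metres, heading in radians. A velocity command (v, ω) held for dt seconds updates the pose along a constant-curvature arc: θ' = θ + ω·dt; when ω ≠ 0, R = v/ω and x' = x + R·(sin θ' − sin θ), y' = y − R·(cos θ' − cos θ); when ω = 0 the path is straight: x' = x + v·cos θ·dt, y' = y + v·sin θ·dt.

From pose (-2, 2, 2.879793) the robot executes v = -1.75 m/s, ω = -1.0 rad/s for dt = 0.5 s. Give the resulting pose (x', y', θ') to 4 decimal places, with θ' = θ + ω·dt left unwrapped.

θ' = 2.8798 + -1.0·0.5 = 2.3798
R = v/ω = -1.75/-1.0 = 1.7500
x' = -2 + 1.7500·(sin 2.3798 − sin 2.8798) = -1.2450
y' = 2 − 1.7500·(cos 2.3798 − cos 2.8798) = 1.5759

(-1.2450, 1.5759, 2.3798)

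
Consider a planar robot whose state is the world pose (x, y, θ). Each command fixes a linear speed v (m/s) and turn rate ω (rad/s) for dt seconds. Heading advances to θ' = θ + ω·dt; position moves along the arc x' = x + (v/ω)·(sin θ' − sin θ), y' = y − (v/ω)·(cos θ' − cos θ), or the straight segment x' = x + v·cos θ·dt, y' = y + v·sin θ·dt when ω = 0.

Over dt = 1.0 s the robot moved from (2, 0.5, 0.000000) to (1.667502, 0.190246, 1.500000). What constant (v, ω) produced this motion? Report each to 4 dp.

v = -0.5000, ω = 1.5000

Δθ = 1.500000 − 0.000000 = 1.500000
ω = Δθ/dt = 1.500000/1.0 = 1.5000
R = Δx/(sin θ' − sin θ) = -0.3333
v = R·ω = -0.3333·1.5000 = -0.5000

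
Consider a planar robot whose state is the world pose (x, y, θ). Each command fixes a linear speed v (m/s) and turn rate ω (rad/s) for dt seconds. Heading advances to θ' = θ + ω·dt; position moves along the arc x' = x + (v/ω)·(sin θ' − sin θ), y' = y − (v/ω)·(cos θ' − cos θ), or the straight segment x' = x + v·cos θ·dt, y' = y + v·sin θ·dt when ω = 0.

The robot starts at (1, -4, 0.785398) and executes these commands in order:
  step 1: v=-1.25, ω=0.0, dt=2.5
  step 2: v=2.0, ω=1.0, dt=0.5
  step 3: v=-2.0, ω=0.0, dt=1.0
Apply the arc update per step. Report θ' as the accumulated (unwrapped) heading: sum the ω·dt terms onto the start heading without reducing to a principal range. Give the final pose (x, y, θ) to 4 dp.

step 1: θ'=0.7854 (straight) → pose (-1.2097, -6.2097, 0.7854)
step 2: θ'=1.2854 (R=2.0000) → pose (-0.7048, -5.3586, 1.2854)
step 3: θ'=1.2854 (straight) → pose (-1.2679, -7.2777, 1.2854)

(-1.2679, -7.2777, 1.2854)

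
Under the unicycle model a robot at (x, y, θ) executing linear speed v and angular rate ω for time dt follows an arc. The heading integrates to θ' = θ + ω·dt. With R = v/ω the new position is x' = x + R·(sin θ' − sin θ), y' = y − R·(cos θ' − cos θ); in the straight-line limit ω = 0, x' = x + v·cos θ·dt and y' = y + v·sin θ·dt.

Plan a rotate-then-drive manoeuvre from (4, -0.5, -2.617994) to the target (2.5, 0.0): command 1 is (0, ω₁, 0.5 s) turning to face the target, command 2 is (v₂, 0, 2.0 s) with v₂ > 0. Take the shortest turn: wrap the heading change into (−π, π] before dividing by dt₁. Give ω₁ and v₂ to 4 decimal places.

heading to target = atan2(0−-0.5, 2.5−4) = 2.8198
Δθ = wrap(2.8198 − -2.6180) = -0.8453; ω₁ = Δθ/dt₁ = -1.6907
distance = √((2.5−4)² + (0−-0.5)²) = 1.5811; v₂ = distance/dt₂ = 0.7906

ω₁ = -1.6907, v₂ = 0.7906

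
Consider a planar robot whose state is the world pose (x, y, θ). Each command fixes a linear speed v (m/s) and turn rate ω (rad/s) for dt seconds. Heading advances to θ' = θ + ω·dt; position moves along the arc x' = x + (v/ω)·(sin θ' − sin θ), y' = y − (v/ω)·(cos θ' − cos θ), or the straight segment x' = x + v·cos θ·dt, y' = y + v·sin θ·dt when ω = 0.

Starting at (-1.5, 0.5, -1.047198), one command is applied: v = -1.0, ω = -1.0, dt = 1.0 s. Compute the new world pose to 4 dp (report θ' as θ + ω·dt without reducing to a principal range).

θ' = -1.0472 + -1.0·1.0 = -2.0472
R = v/ω = -1.0/-1.0 = 1.0000
x' = -1.5 + 1.0000·(sin -2.0472 − sin -1.0472) = -1.5226
y' = 0.5 − 1.0000·(cos -2.0472 − cos -1.0472) = 1.4586

(-1.5226, 1.4586, -2.0472)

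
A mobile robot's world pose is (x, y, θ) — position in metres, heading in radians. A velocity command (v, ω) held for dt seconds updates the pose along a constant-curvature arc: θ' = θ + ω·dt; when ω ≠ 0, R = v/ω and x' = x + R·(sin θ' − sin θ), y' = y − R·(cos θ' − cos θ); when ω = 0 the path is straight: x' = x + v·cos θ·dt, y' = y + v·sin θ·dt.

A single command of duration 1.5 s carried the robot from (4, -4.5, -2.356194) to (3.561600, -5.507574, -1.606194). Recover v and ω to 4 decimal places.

Δθ = -1.606194 − -2.356194 = 0.750000
ω = Δθ/dt = 0.750000/1.5 = 0.5000
R = −Δy/(cos θ' − cos θ) = 1.5000
v = R·ω = 1.5000·0.5000 = 0.7500

v = 0.7500, ω = 0.5000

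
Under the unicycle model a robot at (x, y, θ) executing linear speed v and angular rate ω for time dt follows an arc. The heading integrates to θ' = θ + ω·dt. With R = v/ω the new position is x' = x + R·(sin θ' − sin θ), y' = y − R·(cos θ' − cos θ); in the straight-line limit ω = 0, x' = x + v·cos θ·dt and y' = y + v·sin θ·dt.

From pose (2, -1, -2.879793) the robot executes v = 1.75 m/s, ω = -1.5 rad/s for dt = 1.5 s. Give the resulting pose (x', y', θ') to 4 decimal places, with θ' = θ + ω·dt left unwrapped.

(0.6315, 0.5999, -5.1298)

θ' = -2.8798 + -1.5·1.5 = -5.1298
R = v/ω = 1.75/-1.5 = -1.1667
x' = 2 + -1.1667·(sin -5.1298 − sin -2.8798) = 0.6315
y' = -1 − -1.1667·(cos -5.1298 − cos -2.8798) = 0.5999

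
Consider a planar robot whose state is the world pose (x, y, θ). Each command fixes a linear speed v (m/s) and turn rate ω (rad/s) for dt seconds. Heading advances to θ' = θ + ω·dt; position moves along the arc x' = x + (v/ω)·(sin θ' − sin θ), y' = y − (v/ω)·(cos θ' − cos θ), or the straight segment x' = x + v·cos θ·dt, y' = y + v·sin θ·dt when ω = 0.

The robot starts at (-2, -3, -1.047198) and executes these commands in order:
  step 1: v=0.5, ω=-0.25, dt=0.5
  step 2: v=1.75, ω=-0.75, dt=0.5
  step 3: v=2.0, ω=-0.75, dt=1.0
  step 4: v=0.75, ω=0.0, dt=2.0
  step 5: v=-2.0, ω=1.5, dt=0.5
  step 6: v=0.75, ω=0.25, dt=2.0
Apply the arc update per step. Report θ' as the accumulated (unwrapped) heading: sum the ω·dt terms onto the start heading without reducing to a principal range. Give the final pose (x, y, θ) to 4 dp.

step 1: θ'=-1.1722 (R=-2.0000) → pose (-1.8888, -3.2237, -1.1722)
step 2: θ'=-1.5472 (R=-2.3333) → pose (-1.7066, -4.0743, -1.5472)
step 3: θ'=-2.2972 (R=-2.6667) → pose (-2.3790, -5.9084, -2.2972)
step 4: θ'=-2.2972 (straight) → pose (-3.3753, -7.0298, -2.2972)
step 5: θ'=-1.5472 (R=-1.3333) → pose (-3.0390, -6.1127, -1.5472)
step 6: θ'=-1.0472 (R=3.0000) → pose (-2.6380, -7.5419, -1.0472)

(-2.6380, -7.5419, -1.0472)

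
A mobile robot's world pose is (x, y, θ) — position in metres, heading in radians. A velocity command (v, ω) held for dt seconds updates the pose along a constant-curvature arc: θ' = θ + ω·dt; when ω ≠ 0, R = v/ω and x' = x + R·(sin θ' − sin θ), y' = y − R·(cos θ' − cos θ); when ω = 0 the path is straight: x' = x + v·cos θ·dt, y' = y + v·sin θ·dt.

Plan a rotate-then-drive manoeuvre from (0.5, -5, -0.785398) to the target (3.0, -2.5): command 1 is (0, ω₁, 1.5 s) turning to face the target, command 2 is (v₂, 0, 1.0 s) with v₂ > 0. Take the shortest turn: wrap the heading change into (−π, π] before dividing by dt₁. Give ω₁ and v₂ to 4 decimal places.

ω₁ = 1.0472, v₂ = 3.5355

heading to target = atan2(-2.5−-5, 3−0.5) = 0.7854
Δθ = wrap(0.7854 − -0.7854) = 1.5708; ω₁ = Δθ/dt₁ = 1.0472
distance = √((3−0.5)² + (-2.5−-5)²) = 3.5355; v₂ = distance/dt₂ = 3.5355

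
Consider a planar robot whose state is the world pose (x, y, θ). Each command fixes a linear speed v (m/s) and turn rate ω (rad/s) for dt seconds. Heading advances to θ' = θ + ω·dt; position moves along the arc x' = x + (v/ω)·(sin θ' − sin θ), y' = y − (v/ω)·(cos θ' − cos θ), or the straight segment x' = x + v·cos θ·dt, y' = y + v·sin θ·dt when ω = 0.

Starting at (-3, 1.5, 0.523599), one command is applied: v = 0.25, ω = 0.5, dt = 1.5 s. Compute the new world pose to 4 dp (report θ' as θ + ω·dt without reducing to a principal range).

θ' = 0.5236 + 0.5·1.5 = 1.2736
R = v/ω = 0.25/0.5 = 0.5000
x' = -3 + 0.5000·(sin 1.2736 − sin 0.5236) = -2.7719
y' = 1.5 − 0.5000·(cos 1.2736 − cos 0.5236) = 1.7866

(-2.7719, 1.7866, 1.2736)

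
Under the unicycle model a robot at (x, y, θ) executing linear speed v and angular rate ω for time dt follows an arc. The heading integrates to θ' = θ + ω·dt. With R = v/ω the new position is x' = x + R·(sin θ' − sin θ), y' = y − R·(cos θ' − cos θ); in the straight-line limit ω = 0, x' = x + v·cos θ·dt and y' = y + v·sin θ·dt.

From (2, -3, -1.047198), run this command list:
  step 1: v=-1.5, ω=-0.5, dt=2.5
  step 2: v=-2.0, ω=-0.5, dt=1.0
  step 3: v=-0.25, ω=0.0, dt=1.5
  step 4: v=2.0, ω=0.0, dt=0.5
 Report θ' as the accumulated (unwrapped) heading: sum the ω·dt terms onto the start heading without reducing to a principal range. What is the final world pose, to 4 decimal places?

step 1: θ'=-2.2972 (R=3.0000) → pose (2.3554, 0.4926, -2.2972)
step 2: θ'=-2.7972 (R=4.0000) → pose (3.9951, 1.6009, -2.7972)
step 3: θ'=-2.7972 (straight) → pose (4.3481, 1.7275, -2.7972)
step 4: θ'=-2.7972 (straight) → pose (3.4068, 1.3899, -2.7972)

(3.4068, 1.3899, -2.7972)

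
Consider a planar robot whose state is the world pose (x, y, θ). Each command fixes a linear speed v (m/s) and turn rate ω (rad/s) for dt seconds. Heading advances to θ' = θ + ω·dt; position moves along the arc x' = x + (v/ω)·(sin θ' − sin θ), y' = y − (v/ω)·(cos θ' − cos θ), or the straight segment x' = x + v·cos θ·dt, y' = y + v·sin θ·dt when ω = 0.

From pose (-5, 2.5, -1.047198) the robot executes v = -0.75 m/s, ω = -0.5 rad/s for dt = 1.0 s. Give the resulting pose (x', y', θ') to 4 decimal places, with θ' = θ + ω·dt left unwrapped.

θ' = -1.0472 + -0.5·1.0 = -1.5472
R = v/ω = -0.75/-0.5 = 1.5000
x' = -5 + 1.5000·(sin -1.5472 − sin -1.0472) = -5.2005
y' = 2.5 − 1.5000·(cos -1.5472 − cos -1.0472) = 3.2146

(-5.2005, 3.2146, -1.5472)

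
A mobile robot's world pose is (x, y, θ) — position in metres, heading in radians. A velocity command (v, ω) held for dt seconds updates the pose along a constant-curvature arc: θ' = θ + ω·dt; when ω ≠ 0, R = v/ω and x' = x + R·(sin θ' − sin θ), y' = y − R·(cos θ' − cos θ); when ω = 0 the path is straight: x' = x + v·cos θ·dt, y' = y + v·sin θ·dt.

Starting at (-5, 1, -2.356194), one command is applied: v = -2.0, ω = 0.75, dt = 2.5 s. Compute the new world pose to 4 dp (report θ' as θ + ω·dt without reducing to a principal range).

(-5.6514, 5.2495, -0.4812)

θ' = -2.3562 + 0.75·2.5 = -0.4812
R = v/ω = -2.0/0.75 = -2.6667
x' = -5 + -2.6667·(sin -0.4812 − sin -2.3562) = -5.6514
y' = 1 − -2.6667·(cos -0.4812 − cos -2.3562) = 5.2495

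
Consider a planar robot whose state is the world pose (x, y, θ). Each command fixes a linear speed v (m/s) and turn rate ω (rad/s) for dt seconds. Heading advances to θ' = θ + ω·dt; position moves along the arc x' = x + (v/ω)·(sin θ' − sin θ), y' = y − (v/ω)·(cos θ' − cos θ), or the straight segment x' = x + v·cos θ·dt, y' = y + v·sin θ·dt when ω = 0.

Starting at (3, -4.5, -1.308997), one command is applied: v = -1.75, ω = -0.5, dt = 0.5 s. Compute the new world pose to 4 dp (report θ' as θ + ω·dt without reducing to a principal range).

(2.8810, -3.6354, -1.5590)

θ' = -1.3090 + -0.5·0.5 = -1.5590
R = v/ω = -1.75/-0.5 = 3.5000
x' = 3 + 3.5000·(sin -1.5590 − sin -1.3090) = 2.8810
y' = -4.5 − 3.5000·(cos -1.5590 − cos -1.3090) = -3.6354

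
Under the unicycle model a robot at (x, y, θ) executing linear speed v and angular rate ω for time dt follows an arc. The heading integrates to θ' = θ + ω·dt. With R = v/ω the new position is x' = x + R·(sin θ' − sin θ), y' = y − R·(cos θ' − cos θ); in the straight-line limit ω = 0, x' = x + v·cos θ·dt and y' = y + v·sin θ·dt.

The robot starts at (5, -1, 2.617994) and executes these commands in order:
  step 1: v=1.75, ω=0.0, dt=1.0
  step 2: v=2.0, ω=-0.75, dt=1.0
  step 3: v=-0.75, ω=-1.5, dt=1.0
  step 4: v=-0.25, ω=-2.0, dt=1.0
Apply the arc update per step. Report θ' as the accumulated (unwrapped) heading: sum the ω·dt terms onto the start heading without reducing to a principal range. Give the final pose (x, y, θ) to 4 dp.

(1.8001, 0.9148, -1.6320)

step 1: θ'=2.6180 (straight) → pose (3.4845, -0.1250, 2.6180)
step 2: θ'=1.8680 (R=-2.6667) → pose (2.2680, 1.4035, 1.8680)
step 3: θ'=0.3680 (R=0.5000) → pose (1.9698, 0.7905, 0.3680)
step 4: θ'=-1.6320 (R=0.1250) → pose (1.8001, 0.9148, -1.6320)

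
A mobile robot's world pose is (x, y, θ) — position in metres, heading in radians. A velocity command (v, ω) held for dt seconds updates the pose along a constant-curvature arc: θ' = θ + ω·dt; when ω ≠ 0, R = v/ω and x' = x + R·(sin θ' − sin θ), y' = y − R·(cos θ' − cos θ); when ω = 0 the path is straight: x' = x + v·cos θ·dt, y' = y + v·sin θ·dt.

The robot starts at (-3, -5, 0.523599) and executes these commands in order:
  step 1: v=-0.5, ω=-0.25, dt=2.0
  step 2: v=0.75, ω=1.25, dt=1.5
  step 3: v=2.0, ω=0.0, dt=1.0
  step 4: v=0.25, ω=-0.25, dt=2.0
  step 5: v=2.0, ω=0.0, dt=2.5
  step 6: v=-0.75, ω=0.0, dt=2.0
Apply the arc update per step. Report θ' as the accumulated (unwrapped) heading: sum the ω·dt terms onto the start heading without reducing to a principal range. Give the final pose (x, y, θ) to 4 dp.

(-3.4816, 1.3607, 1.3986)

step 1: θ'=0.0236 (R=2.0000) → pose (-3.9528, -5.2674, 0.0236)
step 2: θ'=1.8986 (R=0.6000) → pose (-3.3989, -4.4744, 1.8986)
step 3: θ'=1.8986 (straight) → pose (-4.0428, -2.5809, 1.8986)
step 4: θ'=1.3986 (R=-1.0000) → pose (-4.0813, -2.0876, 1.3986)
step 5: θ'=1.3986 (straight) → pose (-3.2246, 2.8385, 1.3986)
step 6: θ'=1.3986 (straight) → pose (-3.4816, 1.3607, 1.3986)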